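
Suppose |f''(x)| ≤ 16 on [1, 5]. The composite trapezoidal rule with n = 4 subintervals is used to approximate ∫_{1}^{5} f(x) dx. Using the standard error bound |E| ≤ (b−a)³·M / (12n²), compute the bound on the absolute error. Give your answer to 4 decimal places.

|E| ≤ (4)³·16 / (12·4²) = 1024/192 = 5.3333.

5.3333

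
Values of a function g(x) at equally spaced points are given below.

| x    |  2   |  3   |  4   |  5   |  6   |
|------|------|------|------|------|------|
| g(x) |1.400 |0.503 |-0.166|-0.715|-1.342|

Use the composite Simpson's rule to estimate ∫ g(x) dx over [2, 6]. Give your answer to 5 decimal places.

h = 1, n = 4.
(h/3)·[y₀ + 4y₁ + 2y₂ + 4y₃ + y₄] = 0.333333·(-1.122) = -0.37400.

-0.37400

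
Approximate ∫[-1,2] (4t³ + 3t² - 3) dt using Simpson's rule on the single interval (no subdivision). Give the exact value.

S = (b−a)/6 · [f(-1) + 4f(0.5) + f(2)] = 0.5·[(-4) + 4·(-1.75) + 41] = 15.

15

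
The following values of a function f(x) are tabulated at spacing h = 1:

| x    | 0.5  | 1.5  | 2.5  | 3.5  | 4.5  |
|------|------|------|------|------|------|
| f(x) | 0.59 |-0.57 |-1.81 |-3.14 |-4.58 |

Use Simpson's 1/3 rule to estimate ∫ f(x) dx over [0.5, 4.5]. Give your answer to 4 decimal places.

-7.4833

h = 1, n = 4.
(h/3)·[y₀ + 4y₁ + 2y₂ + 4y₃ + y₄] = 0.333333·(-22.45) = -7.4833.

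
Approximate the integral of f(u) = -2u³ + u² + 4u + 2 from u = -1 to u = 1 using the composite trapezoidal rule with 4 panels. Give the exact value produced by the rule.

h = (1 − (-1))/4 = 0.5.
Nodes u₀,…,u₄ = -1, -0.5, 0, 0.5, 1.
f(u) = -2u³ + u² + 4u + 2: f₀=1, f₁=0.5, f₂=2, f₃=4, f₄=5.
(h/2)·[f₀ + 2f₁ + 2f₂ + 2f₃ + f₄] = 0.25·(19) = 4.75.

4.75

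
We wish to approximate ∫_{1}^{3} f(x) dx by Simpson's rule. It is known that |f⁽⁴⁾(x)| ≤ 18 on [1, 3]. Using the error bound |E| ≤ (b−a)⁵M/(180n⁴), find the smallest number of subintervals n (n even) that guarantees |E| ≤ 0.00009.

14

Need 576/(180n⁴) ≤ 0.00009.
n⁴ ≥ 576/(180·0.00009) = 35555.6 ⇒ n ≥ 13.7318, so the smallest even n is 14. (n must be even for Simpson's rule.)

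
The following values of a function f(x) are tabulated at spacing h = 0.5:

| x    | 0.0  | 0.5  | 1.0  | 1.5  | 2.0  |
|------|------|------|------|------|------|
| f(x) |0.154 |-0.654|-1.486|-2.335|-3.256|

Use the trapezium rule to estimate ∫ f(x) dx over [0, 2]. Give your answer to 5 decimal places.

-3.01300

h = 0.5, n = 4.
(h/2)·[y₀ + 2y₁ + 2y₂ + 2y₃ + y₄] = 0.25·(-12.052) = -3.01300.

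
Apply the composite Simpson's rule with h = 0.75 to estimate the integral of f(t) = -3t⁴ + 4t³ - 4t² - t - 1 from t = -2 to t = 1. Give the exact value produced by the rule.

h = (1 − (-2))/4 = 0.75.
Nodes t₀,…,t₄ = -2, -1.25, -0.5, 0.25, 1.
f(t) = -3t⁴ + 4t³ - 4t² - t - 1: f₀=-95, f₁=-21.13671875, f₂=-2.1875, f₃=-1.44921875, f₄=-5.
(h/3)·[f₀ + 4f₁ + 2f₂ + 4f₃ + f₄] = 0.25·(-194.71875) = -48.6796875.

-48.6796875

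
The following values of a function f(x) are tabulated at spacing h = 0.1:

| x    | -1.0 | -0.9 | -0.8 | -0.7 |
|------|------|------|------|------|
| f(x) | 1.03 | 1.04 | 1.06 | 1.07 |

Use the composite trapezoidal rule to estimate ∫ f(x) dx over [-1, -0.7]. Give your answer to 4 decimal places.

h = 0.1, n = 3.
(h/2)·[y₀ + 2y₁ + 2y₂ + y₃] = 0.05·(6.30) = 0.3150.

0.3150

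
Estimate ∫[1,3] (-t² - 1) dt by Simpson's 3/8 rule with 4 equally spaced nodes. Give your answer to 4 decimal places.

-10.6667

h = (3 − 1)/3 = 0.666667.
Nodes t₀,…,t₃ = 1, 1.666667, 2.333333, 3.
f(t) = -t² - 1: f₀=-2, f₁=-3.777778, f₂=-6.444444, f₃=-10.
(3h/8)·[f₀ + 3f₁ + 3f₂ + f₃] = 0.25·(-42.666667) = -10.6667.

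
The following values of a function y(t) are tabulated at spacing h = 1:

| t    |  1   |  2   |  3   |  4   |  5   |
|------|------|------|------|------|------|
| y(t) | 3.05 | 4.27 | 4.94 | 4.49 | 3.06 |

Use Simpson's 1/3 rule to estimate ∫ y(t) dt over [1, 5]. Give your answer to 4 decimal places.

17.0100

h = 1, n = 4.
(h/3)·[y₀ + 4y₁ + 2y₂ + 4y₃ + y₄] = 0.333333·(51.03) = 17.0100.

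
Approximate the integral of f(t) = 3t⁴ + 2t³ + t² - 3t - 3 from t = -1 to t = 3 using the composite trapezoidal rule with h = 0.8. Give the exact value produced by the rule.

192.47616

h = (3 − (-1))/5 = 0.8.
Nodes t₀,…,t₅ = -1, -0.2, 0.6, 1.4, 2.2, 3.
f(t) = 3t⁴ + 2t³ + t² - 3t - 3: f₀=2, f₁=-2.3712, f₂=-3.6192, f₃=11.7728, f₄=86.8128, f₅=294.
(h/2)·[f₀ + 2f₁ + 2f₂ + 2f₃ + 2f₄ + f₅] = 0.4·(481.1904) = 192.47616.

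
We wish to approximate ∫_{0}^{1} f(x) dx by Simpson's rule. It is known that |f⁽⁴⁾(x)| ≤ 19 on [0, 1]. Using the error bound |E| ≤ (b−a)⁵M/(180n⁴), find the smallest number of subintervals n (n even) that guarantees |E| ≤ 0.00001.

Need 19/(180n⁴) ≤ 0.00001.
n⁴ ≥ 19/(180·0.00001) = 10555.6 ⇒ n ≥ 10.1361, so the smallest even n is 12. (n must be even for Simpson's rule.)

12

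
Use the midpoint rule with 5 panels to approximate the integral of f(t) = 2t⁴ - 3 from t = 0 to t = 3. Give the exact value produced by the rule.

h = (3 − 0)/5 = 0.6.
Midpoints m₁,…,m₅ = 0.3, 0.9, 1.5, 2.1, 2.7.
f(m₁)=-2.9838, f(m₂)=-1.6878, f(m₃)=7.125, f(m₄)=35.8962, f(m₅)=103.2882.
h·[f(m₁) + f(m₂) + f(m₃) + f(m₄) + f(m₅)] = 0.6·(141.6378) = 84.98268.

84.98268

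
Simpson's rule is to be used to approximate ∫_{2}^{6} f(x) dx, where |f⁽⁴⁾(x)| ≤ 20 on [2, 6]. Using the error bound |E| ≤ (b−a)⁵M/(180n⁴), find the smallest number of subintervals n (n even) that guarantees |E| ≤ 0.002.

Need 20480/(180n⁴) ≤ 0.002.
n⁴ ≥ 20480/(180·0.002) = 56888.9 ⇒ n ≥ 15.4439, so the smallest even n is 16. (n must be even for Simpson's rule.)

16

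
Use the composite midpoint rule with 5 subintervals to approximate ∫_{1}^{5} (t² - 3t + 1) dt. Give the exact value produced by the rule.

9.12

h = (5 − 1)/5 = 0.8.
Midpoints m₁,…,m₅ = 1.4, 2.2, 3, 3.8, 4.6.
f(m₁)=-1.24, f(m₂)=-0.76, f(m₃)=1, f(m₄)=4.04, f(m₅)=8.36.
h·[f(m₁) + f(m₂) + f(m₃) + f(m₄) + f(m₅)] = 0.8·(11.4) = 9.12.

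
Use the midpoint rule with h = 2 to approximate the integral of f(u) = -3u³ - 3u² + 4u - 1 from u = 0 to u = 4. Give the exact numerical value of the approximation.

h = (4 − 0)/2 = 2.
Midpoints m₁,…,m₂ = 1, 3.
f(m₁)=-3, f(m₂)=-97.
h·[f(m₁) + f(m₂)] = 2·(-100) = -200.

-200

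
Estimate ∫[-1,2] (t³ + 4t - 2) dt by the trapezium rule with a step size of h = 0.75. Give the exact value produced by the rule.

h = (2 − (-1))/4 = 0.75.
Nodes t₀,…,t₄ = -1, -0.25, 0.5, 1.25, 2.
f(t) = t³ + 4t - 2: f₀=-7, f₁=-3.015625, f₂=0.125, f₃=4.953125, f₄=14.
(h/2)·[f₀ + 2f₁ + 2f₂ + 2f₃ + f₄] = 0.375·(11.125) = 4.171875.

4.171875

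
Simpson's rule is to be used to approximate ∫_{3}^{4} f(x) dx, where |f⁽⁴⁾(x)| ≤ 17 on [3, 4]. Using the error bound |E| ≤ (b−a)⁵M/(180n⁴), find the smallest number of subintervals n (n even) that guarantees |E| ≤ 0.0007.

Need 17/(180n⁴) ≤ 0.0007.
n⁴ ≥ 17/(180·0.0007) = 134.921 ⇒ n ≥ 3.4082, so the smallest even n is 4. (n must be even for Simpson's rule.)

4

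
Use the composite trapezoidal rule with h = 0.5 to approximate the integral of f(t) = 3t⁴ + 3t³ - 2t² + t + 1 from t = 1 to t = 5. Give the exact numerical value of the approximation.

2310.875

h = (5 − 1)/8 = 0.5.
Nodes t₀,…,t₈ = 1, 1.5, 2, 2.5, 3, 3.5, 4, 4.5, 5.
f(t) = 3t⁴ + 3t³ - 2t² + t + 1: f₀=6, f₁=23.3125, f₂=67, f₃=155.0625, f₄=310, f₅=558.8125, f₆=933, f₇=1468.5625, f₈=2206.
(h/2)·[f₀ + 2f₁ + 2f₂ + 2f₃ + 2f₄ + 2f₅ + 2f₆ + 2f₇ + f₈] = 0.25·(9243.5) = 2310.875.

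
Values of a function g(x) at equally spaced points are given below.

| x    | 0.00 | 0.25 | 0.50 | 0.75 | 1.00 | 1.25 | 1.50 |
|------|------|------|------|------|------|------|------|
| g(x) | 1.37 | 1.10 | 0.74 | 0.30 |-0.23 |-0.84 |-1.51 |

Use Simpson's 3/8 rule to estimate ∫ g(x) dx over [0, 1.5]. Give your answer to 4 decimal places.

0.2597

h = 0.25, n = 6.
(3h/8)·[y₀ + 3y₁ + 3y₂ + 2y₃ + 3y₄ + 3y₅ + y₆] = 0.09375·(2.77) = 0.2597.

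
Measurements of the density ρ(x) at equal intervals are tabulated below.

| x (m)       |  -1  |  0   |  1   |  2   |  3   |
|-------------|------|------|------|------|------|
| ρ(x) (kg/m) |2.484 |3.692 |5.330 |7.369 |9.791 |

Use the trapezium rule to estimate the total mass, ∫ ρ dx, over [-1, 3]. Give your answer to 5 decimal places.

h = 1, n = 4.
(h/2)·[y₀ + 2y₁ + 2y₂ + 2y₃ + y₄] = 0.5·(45.057) = 22.52850.

22.52850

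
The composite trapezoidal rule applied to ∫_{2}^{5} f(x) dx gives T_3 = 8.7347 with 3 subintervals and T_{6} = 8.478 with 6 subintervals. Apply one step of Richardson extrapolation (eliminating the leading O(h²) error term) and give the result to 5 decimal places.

R = (4·T_{6} − T_3) / 3 = (4·8.478 − 8.7347)/3 = (25.1773)/3 = 8.39243.

8.39243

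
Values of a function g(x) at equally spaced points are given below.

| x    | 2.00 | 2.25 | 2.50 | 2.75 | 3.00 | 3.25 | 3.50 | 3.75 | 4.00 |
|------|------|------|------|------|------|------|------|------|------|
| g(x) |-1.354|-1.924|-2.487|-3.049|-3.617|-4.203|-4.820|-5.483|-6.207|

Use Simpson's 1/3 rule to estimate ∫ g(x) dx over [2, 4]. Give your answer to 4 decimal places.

-7.3371

h = 0.25, n = 8.
(h/3)·[y₀ + 4y₁ + 2y₂ + 4y₃ + 2y₄ + 4y₅ + 2y₆ + 4y₇ + y₈] = 0.083333·(-88.045) = -7.3371.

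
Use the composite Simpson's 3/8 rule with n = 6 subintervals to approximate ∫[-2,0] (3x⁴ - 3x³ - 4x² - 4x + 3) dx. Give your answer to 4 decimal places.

34.5556

h = (0 − (-2))/6 = 0.333333.
Nodes x₀,…,x₆ = -2, -1.666667, -1.333333, -1, -0.666667, -0.333333, 0.
f(x) = 3x⁴ - 3x³ - 4x² - 4x + 3: f₀=67, f₁=35.592593, f₂=17.814815, f₃=9, f₄=5.370370, f₅=4.037037, f₆=3.
(3h/8)·[f₀ + 3f₁ + 3f₂ + 2f₃ + 3f₄ + 3f₅ + f₆] = 0.125·(276.444444) = 34.5556.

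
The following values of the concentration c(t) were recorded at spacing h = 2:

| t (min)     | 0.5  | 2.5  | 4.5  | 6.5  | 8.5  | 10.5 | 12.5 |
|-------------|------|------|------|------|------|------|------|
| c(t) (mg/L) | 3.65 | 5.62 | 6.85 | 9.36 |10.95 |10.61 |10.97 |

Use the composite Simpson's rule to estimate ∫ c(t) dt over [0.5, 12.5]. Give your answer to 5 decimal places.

101.72000

h = 2, n = 6.
(h/3)·[y₀ + 4y₁ + 2y₂ + 4y₃ + 2y₄ + 4y₅ + y₆] = 0.666667·(152.58) = 101.72000.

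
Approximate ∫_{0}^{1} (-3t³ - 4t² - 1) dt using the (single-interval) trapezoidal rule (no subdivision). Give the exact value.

-4.5

T = (b−a)/2 · [f(0) + f(1)] = 0.5·[(-1) + (-8)] = -4.5.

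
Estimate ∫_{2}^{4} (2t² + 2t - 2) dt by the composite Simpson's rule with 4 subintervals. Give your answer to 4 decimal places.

45.3333

h = (4 − 2)/4 = 0.5.
Nodes t₀,…,t₄ = 2, 2.5, 3, 3.5, 4.
f(t) = 2t² + 2t - 2: f₀=10, f₁=15.5, f₂=22, f₃=29.5, f₄=38.
(h/3)·[f₀ + 4f₁ + 2f₂ + 4f₃ + f₄] = 0.166667·(272) = 45.3333.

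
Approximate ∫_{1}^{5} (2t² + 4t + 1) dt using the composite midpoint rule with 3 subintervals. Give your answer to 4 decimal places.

h = (5 − 1)/3 = 1.333333.
Midpoints m₁,…,m₃ = 1.666667, 3, 4.333333.
f(m₁)=13.222222, f(m₂)=31, f(m₃)=55.888889.
h·[f(m₁) + f(m₂) + f(m₃)] = 1.333333·(100.111111) = 133.4815.

133.4815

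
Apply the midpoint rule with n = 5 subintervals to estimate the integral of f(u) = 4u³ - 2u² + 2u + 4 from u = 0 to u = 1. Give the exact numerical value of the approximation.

5.32

h = (1 − 0)/5 = 0.2.
Midpoints m₁,…,m₅ = 0.1, 0.3, 0.5, 0.7, 0.9.
f(m₁)=4.184, f(m₂)=4.528, f(m₃)=5, f(m₄)=5.792, f(m₅)=7.096.
h·[f(m₁) + f(m₂) + f(m₃) + f(m₄) + f(m₅)] = 0.2·(26.6) = 5.32.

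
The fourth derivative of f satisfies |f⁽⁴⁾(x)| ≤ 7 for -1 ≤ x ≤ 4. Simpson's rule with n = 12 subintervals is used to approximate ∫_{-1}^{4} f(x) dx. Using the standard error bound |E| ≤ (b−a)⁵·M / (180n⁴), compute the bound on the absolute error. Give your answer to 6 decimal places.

0.005861

|E| ≤ (5)⁵·7 / (180·12⁴) = 21875/3732480 = 0.005861.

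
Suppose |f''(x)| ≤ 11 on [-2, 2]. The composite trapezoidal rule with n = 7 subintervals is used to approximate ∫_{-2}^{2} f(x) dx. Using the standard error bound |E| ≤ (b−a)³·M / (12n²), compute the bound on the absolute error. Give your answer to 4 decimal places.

|E| ≤ (4)³·11 / (12·7²) = 704/588 = 1.1973.

1.1973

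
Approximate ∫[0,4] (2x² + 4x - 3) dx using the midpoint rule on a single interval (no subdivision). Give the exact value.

M = (b−a)·f(2) = 4·(13) = 52.

52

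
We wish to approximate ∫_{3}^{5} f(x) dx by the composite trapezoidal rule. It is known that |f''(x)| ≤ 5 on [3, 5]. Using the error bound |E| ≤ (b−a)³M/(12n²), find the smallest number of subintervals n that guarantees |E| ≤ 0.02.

13

Need 40/(12n²) ≤ 0.02.
n² ≥ 40/(12·0.02) = 166.667 ⇒ n ≥ 12.9099, so the smallest n is 13.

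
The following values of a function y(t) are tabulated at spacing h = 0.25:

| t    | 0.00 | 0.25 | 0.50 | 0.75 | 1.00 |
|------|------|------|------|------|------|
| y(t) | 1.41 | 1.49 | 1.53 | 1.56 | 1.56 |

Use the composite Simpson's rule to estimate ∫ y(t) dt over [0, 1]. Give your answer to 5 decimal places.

h = 0.25, n = 4.
(h/3)·[y₀ + 4y₁ + 2y₂ + 4y₃ + y₄] = 0.083333·(18.23) = 1.51917.

1.51917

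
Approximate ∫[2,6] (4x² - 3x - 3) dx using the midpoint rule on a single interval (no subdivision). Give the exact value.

196

M = (b−a)·f(4) = 4·(49) = 196.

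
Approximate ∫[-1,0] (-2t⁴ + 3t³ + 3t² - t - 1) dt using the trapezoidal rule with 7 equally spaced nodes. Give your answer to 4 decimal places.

h = (0 − (-1))/6 = 0.166667.
Nodes t₀,…,t₆ = -1, -0.833333, -0.666667, -0.5, -0.333333, -0.166667, 0.
f(t) = -2t⁴ + 3t³ + 3t² - t - 1: f₀=-2, f₁=-0.783951, f₂=-0.283951, f₃=-0.25, f₄=-0.469136, f₅=-0.765432, f₆=-1.
(h/2)·[f₀ + 2f₁ + 2f₂ + 2f₃ + 2f₄ + 2f₅ + f₆] = 0.083333·(-8.104938) = -0.6754.

-0.6754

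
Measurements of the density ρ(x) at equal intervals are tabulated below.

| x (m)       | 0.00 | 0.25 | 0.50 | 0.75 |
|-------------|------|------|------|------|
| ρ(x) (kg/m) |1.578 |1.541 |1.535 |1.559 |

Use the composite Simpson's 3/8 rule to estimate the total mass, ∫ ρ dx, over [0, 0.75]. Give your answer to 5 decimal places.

1.15922

h = 0.25, n = 3.
(3h/8)·[y₀ + 3y₁ + 3y₂ + y₃] = 0.09375·(12.365) = 1.15922.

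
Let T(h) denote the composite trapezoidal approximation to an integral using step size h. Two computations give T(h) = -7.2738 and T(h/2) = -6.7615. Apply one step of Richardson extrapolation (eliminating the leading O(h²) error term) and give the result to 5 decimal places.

-6.59073

R = (4·T(h/2) − T(h)) / 3 = (4·(-6.7615) − (-7.2738))/3 = (-19.7722)/3 = -6.59073.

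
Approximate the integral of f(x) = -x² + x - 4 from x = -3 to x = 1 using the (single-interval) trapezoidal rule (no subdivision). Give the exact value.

-40

T = (b−a)/2 · [f(-3) + f(1)] = 2·[(-16) + (-4)] = -40.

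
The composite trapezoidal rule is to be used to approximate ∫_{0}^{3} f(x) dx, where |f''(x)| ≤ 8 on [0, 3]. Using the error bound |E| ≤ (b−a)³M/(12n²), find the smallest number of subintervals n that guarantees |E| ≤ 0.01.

Need 216/(12n²) ≤ 0.01.
n² ≥ 216/(12·0.01) = 1800 ⇒ n ≥ 42.4264, so the smallest n is 43.

43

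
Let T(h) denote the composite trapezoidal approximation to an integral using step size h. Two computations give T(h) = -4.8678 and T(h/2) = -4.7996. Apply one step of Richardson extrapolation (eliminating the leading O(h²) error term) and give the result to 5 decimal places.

R = (4·T(h/2) − T(h)) / 3 = (4·(-4.7996) − (-4.8678))/3 = (-14.3306)/3 = -4.77687.

-4.77687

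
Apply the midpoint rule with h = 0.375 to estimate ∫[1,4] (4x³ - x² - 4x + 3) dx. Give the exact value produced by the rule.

211.98046875

h = (4 − 1)/8 = 0.375.
Midpoints m₁,…,m₈ = 1.1875, 1.5625, 1.9375, 2.3125, 2.6875, 3.0625, 3.4375, 3.8125.
f(m₁)=3.5380859375, f(m₂)=9.5673828125, f(m₃)=20.5888671875, f(m₄)=37.8681640625, f(m₅)=62.6708984375, f(m₆)=96.2626953125, f(m₇)=139.9091796875, f(m₈)=194.8759765625.
h·[f(m₁) + f(m₂) + f(m₃) + f(m₄) + f(m₅) + f(m₆) + f(m₇) + f(m₈)] = 0.375·(565.28125) = 211.98046875.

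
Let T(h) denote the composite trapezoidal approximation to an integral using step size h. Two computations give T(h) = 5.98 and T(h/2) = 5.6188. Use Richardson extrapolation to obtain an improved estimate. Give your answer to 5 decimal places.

R = (4·T(h/2) − T(h)) / 3 = (4·5.6188 − 5.98)/3 = (16.4952)/3 = 5.49840.

5.49840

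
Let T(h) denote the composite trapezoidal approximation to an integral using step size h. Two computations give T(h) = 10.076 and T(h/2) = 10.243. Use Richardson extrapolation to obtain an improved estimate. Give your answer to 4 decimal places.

10.2987

R = (4·T(h/2) − T(h)) / 3 = (4·10.243 − 10.076)/3 = (30.896)/3 = 10.2987.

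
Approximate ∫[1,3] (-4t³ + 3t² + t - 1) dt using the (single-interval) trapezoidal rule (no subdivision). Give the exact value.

-80

T = (b−a)/2 · [f(1) + f(3)] = 1·[(-1) + (-79)] = -80.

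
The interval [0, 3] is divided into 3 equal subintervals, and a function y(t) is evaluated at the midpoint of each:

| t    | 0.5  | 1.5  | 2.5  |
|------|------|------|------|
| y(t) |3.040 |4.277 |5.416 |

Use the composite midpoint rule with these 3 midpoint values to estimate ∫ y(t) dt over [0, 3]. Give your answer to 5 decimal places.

12.73300

h = 1, n = 3.
h·[y(m₁) + y(m₂) + y(m₃)] = 1·(12.733) = 12.73300.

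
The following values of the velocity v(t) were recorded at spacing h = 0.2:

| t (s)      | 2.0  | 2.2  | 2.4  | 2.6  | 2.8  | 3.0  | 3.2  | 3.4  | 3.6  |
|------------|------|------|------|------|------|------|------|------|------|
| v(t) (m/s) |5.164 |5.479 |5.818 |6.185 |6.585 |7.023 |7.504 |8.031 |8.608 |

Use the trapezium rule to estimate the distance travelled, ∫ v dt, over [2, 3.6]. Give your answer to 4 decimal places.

h = 0.2, n = 8.
(h/2)·[y₀ + 2y₁ + 2y₂ + 2y₃ + 2y₄ + 2y₅ + 2y₆ + 2y₇ + y₈] = 0.1·(107.022) = 10.7022.

10.7022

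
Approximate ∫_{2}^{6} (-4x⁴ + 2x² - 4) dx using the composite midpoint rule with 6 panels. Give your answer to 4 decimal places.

h = (6 − 2)/6 = 0.666667.
Midpoints m₁,…,m₆ = 2.333333, 3, 3.666667, 4.333333, 5, 5.666667.
f(m₁)=-111.679012, f(m₂)=-310, f(m₃)=-700.123457, f(m₄)=-1376.864198, f(m₅)=-2454, f(m₆)=-4064.271605.
h·[f(m₁) + f(m₂) + f(m₃) + f(m₄) + f(m₅) + f(m₆)] = 0.666667·(-9016.938272) = -6011.2922.

-6011.2922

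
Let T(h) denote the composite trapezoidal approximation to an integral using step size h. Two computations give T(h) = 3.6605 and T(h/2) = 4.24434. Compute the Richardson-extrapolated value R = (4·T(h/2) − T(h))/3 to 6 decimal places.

4.438953

R = (4·T(h/2) − T(h)) / 3 = (4·4.24434 − 3.6605)/3 = (13.31686)/3 = 4.438953.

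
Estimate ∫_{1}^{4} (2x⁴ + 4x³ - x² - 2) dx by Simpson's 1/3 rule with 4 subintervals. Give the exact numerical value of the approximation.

h = (4 − 1)/4 = 0.75.
Nodes x₀,…,x₄ = 1, 1.75, 2.5, 3.25, 4.
f(x) = 2x⁴ + 4x³ - x² - 2: f₀=3, f₁=35.1328125, f₂=132.375, f₃=347.8828125, f₄=750.
(h/3)·[f₀ + 4f₁ + 2f₂ + 4f₃ + f₄] = 0.25·(2549.8125) = 637.453125.

637.453125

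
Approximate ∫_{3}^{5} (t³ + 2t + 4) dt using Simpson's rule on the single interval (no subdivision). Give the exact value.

160

S = (b−a)/6 · [f(3) + 4f(4) + f(5)] = 0.333333·[37 + 4·76 + 139] = 160.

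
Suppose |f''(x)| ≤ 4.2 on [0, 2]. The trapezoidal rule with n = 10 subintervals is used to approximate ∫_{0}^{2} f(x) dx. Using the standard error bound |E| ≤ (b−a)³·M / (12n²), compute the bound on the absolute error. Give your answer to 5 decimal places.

0.02800

|E| ≤ (2)³·4.2 / (12·10²) = 33.6/1200 = 0.02800.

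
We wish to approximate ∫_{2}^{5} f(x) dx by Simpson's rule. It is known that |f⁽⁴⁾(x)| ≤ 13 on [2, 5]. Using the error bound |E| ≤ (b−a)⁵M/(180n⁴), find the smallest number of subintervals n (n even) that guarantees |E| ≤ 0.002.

10

Need 3159/(180n⁴) ≤ 0.002.
n⁴ ≥ 3159/(180·0.002) = 8775 ⇒ n ≥ 9.6786, so the smallest even n is 10. (n must be even for Simpson's rule.)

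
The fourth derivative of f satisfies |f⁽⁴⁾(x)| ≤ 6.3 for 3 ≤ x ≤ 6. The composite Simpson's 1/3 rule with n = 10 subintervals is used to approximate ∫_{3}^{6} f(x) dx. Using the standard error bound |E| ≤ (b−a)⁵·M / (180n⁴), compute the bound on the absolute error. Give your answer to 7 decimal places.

|E| ≤ (3)⁵·6.3 / (180·10⁴) = 1530.9/1800000 = 0.0008505.

0.0008505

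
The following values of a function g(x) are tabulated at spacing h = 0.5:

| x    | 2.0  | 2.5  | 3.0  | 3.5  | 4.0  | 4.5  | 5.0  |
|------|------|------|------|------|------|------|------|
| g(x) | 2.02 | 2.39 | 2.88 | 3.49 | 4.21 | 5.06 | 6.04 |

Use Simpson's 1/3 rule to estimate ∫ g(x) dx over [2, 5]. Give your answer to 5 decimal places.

11.00000

h = 0.5, n = 6.
(h/3)·[y₀ + 4y₁ + 2y₂ + 4y₃ + 2y₄ + 4y₅ + y₆] = 0.166667·(66.00) = 11.00000.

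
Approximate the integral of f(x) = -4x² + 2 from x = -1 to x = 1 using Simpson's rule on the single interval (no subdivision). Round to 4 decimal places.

1.3333

S = (b−a)/6 · [f(-1) + 4f(0) + f(1)] = 0.333333·[(-2) + 4·2 + (-2)] = 1.3333.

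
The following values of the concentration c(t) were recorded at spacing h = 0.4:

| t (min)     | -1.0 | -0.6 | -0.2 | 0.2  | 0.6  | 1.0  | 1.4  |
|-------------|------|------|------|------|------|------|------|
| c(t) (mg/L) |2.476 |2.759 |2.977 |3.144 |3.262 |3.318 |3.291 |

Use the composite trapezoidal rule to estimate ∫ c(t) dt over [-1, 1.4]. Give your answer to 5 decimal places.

7.33740

h = 0.4, n = 6.
(h/2)·[y₀ + 2y₁ + 2y₂ + 2y₃ + 2y₄ + 2y₅ + y₆] = 0.2·(36.687) = 7.33740.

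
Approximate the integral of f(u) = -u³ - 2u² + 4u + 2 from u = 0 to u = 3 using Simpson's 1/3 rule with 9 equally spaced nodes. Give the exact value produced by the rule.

h = (3 − 0)/8 = 0.375.
Nodes u₀,…,u₈ = 0, 0.375, 0.75, 1.125, 1.5, 1.875, 2.25, 2.625, 3.
f(u) = -u³ - 2u² + 4u + 2: f₀=2, f₁=3.166015625, f₂=3.453125, f₃=2.544921875, f₄=0.125, f₅=-4.123046875, f₆=-10.515625, f₇=-19.369140625, f₈=-31.
(h/3)·[f₀ + 4f₁ + 2f₂ + 4f₃ + 2f₄ + 4f₅ + 2f₆ + 4f₇ + f₈] = 0.125·(-114) = -14.25.

-14.25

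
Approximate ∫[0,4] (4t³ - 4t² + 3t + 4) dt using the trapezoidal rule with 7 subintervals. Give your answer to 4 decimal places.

h = (4 − 0)/7 = 0.571429.
Nodes t₀,…,t₇ = 0, 0.571429, 1.142857, 1.714286, 2.285714, 2.857143, 3.428571, 4.
f(t) = 4t³ - 4t² + 3t + 4: f₀=4, f₁=5.154519, f₂=8.174927, f₃=17.539359, f₄=37.725948, f₅=73.212828, f₆=128.478134, f₇=208.
(h/2)·[f₀ + 2f₁ + 2f₂ + 2f₃ + 2f₄ + 2f₅ + 2f₆ + f₇] = 0.285714·(752.571429) = 215.0204.

215.0204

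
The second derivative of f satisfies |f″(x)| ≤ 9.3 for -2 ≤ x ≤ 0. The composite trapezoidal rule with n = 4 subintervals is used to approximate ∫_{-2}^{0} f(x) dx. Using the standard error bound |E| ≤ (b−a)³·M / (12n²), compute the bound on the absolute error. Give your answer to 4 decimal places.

0.3875

|E| ≤ (2)³·9.3 / (12·4²) = 74.4/192 = 0.3875.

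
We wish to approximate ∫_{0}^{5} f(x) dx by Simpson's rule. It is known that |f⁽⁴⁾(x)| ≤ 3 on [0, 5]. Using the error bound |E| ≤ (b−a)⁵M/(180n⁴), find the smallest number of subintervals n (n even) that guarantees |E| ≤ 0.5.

Need 9375/(180n⁴) ≤ 0.5.
n⁴ ≥ 9375/(180·0.5) = 104.167 ⇒ n ≥ 3.1947, so the smallest even n is 4. (n must be even for Simpson's rule.)

4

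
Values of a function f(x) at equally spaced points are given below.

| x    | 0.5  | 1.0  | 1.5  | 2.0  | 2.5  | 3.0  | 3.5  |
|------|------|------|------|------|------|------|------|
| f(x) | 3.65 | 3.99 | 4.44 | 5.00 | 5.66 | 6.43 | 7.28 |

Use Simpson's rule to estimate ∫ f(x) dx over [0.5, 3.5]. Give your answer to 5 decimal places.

h = 0.5, n = 6.
(h/3)·[y₀ + 4y₁ + 2y₂ + 4y₃ + 2y₄ + 4y₅ + y₆] = 0.166667·(92.81) = 15.46833.

15.46833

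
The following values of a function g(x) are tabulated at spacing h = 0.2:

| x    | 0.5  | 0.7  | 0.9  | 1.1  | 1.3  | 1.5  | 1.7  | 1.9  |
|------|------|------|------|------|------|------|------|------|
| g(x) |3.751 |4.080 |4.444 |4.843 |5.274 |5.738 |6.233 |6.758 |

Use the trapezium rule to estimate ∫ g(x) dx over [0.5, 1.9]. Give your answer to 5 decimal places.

h = 0.2, n = 7.
(h/2)·[y₀ + 2y₁ + 2y₂ + 2y₃ + 2y₄ + 2y₅ + 2y₆ + y₇] = 0.1·(71.733) = 7.17330.

7.17330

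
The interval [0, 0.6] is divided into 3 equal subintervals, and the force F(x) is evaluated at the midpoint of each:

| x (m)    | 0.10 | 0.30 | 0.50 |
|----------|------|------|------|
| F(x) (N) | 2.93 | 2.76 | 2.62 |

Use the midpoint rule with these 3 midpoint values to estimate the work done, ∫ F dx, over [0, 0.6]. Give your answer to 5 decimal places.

1.66200

h = 0.2, n = 3.
h·[y(m₁) + y(m₂) + y(m₃)] = 0.2·(8.31) = 1.66200.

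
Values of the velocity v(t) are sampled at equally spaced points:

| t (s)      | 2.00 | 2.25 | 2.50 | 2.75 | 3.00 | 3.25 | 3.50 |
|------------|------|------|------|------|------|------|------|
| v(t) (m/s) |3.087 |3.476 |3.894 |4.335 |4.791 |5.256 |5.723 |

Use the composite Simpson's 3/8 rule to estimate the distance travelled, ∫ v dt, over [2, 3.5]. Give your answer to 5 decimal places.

6.53728

h = 0.25, n = 6.
(3h/8)·[y₀ + 3y₁ + 3y₂ + 2y₃ + 3y₄ + 3y₅ + y₆] = 0.09375·(69.731) = 6.53728.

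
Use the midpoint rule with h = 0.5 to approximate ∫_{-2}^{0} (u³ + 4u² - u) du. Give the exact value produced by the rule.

h = (0 − (-2))/4 = 0.5.
Midpoints m₁,…,m₄ = -1.75, -1.25, -0.75, -0.25.
f(m₁)=8.640625, f(m₂)=5.546875, f(m₃)=2.578125, f(m₄)=0.484375.
h·[f(m₁) + f(m₂) + f(m₃) + f(m₄)] = 0.5·(17.25) = 8.625.

8.625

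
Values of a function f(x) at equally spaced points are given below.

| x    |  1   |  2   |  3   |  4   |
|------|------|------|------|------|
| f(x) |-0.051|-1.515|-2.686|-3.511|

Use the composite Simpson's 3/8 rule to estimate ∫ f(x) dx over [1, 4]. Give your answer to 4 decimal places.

-6.0619

h = 1, n = 3.
(3h/8)·[y₀ + 3y₁ + 3y₂ + y₃] = 0.375·(-16.165) = -6.0619.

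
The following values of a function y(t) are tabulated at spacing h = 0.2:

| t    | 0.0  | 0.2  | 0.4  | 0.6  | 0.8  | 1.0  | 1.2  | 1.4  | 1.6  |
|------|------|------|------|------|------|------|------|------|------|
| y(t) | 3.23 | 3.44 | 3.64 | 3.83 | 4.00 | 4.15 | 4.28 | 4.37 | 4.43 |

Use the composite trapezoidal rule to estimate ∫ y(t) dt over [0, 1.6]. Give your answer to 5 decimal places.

h = 0.2, n = 8.
(h/2)·[y₀ + 2y₁ + 2y₂ + 2y₃ + 2y₄ + 2y₅ + 2y₆ + 2y₇ + y₈] = 0.1·(63.08) = 6.30800.

6.30800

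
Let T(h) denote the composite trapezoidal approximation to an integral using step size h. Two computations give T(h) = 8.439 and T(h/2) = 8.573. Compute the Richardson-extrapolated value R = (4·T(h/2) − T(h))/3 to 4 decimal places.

R = (4·T(h/2) − T(h)) / 3 = (4·8.573 − 8.439)/3 = (25.853)/3 = 8.6177.

8.6177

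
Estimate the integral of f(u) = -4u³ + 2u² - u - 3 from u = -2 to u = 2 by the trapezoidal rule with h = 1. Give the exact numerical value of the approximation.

h = (2 − (-2))/4 = 1.
Nodes u₀,…,u₄ = -2, -1, 0, 1, 2.
f(u) = -4u³ + 2u² - u - 3: f₀=39, f₁=4, f₂=-3, f₃=-6, f₄=-29.
(h/2)·[f₀ + 2f₁ + 2f₂ + 2f₃ + f₄] = 0.5·(0) = 0.

0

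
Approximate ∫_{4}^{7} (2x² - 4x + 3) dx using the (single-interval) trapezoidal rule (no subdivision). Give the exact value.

T = (b−a)/2 · [f(4) + f(7)] = 1.5·[19 + 73] = 138.

138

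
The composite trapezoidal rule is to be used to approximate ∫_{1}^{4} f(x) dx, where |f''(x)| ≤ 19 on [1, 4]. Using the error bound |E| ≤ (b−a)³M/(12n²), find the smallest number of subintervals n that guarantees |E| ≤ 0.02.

Need 513/(12n²) ≤ 0.02.
n² ≥ 513/(12·0.02) = 2137.5 ⇒ n ≥ 46.2331, so the smallest n is 47.

47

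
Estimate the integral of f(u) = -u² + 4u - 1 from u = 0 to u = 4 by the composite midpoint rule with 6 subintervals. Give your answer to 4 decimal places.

6.8148

h = (4 − 0)/6 = 0.666667.
Midpoints m₁,…,m₆ = 0.333333, 1, 1.666667, 2.333333, 3, 3.666667.
f(m₁)=0.222222, f(m₂)=2, f(m₃)=2.888889, f(m₄)=2.888889, f(m₅)=2, f(m₆)=0.222222.
h·[f(m₁) + f(m₂) + f(m₃) + f(m₄) + f(m₅) + f(m₆)] = 0.666667·(10.222222) = 6.8148.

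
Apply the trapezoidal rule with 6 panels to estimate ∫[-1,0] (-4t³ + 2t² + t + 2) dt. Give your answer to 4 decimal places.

3.2037

h = (0 − (-1))/6 = 0.166667.
Nodes t₀,…,t₆ = -1, -0.833333, -0.666667, -0.5, -0.333333, -0.166667, 0.
f(t) = -4t³ + 2t² + t + 2: f₀=7, f₁=4.870370, f₂=3.407407, f₃=2.5, f₄=2.037037, f₅=1.907407, f₆=2.
(h/2)·[f₀ + 2f₁ + 2f₂ + 2f₃ + 2f₄ + 2f₅ + f₆] = 0.083333·(38.444444) = 3.2037.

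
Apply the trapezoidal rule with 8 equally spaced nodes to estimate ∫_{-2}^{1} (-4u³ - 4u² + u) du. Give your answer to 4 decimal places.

h = (1 − (-2))/7 = 0.428571.
Nodes u₀,…,u₇ = -2, -1.571429, -1.142857, -0.714286, -0.285714, 0.142857, 0.571429, 1.
f(u) = -4u³ - 4u² + u: f₀=14, f₁=4.072886, f₂=-0.396501, f₃=-1.297376, f₄=-0.518950, f₅=0.049563, f₆=-1.481050, f₇=-7.
(h/2)·[f₀ + 2f₁ + 2f₂ + 2f₃ + 2f₄ + 2f₅ + 2f₆ + f₇] = 0.214286·(7.857143) = 1.6837.

1.6837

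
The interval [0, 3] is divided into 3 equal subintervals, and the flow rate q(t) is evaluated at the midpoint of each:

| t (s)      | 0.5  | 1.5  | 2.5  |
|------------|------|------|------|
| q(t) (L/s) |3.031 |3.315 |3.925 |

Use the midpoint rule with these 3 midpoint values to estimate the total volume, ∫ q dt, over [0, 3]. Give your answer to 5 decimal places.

h = 1, n = 3.
h·[y(m₁) + y(m₂) + y(m₃)] = 1·(10.271) = 10.27100.

10.27100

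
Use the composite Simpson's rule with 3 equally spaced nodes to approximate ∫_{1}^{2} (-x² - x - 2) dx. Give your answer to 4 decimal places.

h = (2 − 1)/2 = 0.5.
Nodes x₀,…,x₂ = 1, 1.5, 2.
f(x) = -x² - x - 2: f₀=-4, f₁=-5.75, f₂=-8.
(h/3)·[f₀ + 4f₁ + f₂] = 0.166667·(-35) = -5.8333.

-5.8333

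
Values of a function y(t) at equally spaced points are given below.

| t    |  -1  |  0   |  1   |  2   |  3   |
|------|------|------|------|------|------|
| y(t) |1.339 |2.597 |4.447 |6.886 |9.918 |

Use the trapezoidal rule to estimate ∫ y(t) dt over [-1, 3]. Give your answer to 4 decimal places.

19.5585

h = 1, n = 4.
(h/2)·[y₀ + 2y₁ + 2y₂ + 2y₃ + y₄] = 0.5·(39.117) = 19.5585.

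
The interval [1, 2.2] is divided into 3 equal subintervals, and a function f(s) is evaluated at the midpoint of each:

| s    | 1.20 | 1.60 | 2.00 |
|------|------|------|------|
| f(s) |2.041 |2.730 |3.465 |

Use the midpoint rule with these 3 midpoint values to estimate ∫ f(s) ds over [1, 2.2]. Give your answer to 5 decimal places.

h = 0.4, n = 3.
h·[y(m₁) + y(m₂) + y(m₃)] = 0.4·(8.236) = 3.29440.

3.29440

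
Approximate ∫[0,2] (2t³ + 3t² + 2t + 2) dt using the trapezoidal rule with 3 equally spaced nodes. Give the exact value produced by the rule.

27

h = (2 − 0)/2 = 1.
Nodes t₀,…,t₂ = 0, 1, 2.
f(t) = 2t³ + 3t² + 2t + 2: f₀=2, f₁=9, f₂=34.
(h/2)·[f₀ + 2f₁ + f₂] = 0.5·(54) = 27.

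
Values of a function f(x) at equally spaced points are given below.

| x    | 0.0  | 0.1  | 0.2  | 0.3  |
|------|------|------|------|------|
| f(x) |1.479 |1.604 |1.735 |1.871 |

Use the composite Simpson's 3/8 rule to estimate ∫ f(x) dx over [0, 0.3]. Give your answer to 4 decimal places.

0.5013

h = 0.1, n = 3.
(3h/8)·[y₀ + 3y₁ + 3y₂ + y₃] = 0.0375·(13.367) = 0.5013.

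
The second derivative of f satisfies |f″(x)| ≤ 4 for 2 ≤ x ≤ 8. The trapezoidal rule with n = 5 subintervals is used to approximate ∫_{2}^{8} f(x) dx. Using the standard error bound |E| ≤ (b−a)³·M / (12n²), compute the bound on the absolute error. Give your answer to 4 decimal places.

|E| ≤ (6)³·4 / (12·5²) = 864/300 = 2.8800.

2.8800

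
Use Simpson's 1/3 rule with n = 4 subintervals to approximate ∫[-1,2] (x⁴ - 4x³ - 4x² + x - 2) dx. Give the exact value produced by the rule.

h = (2 − (-1))/4 = 0.75.
Nodes x₀,…,x₄ = -1, -0.25, 0.5, 1.25, 2.
f(x) = x⁴ - 4x³ - 4x² + x - 2: f₀=-2, f₁=-2.43359375, f₂=-2.9375, f₃=-12.37109375, f₄=-32.
(h/3)·[f₀ + 4f₁ + 2f₂ + 4f₃ + f₄] = 0.25·(-99.09375) = -24.7734375.

-24.7734375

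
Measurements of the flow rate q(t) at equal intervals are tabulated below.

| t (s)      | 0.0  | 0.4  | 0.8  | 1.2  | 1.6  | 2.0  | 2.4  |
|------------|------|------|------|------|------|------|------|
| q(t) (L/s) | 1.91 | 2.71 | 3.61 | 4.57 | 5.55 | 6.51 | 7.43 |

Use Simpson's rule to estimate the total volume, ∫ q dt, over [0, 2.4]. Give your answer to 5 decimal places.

11.04267

h = 0.4, n = 6.
(h/3)·[y₀ + 4y₁ + 2y₂ + 4y₃ + 2y₄ + 4y₅ + y₆] = 0.133333·(82.82) = 11.04267.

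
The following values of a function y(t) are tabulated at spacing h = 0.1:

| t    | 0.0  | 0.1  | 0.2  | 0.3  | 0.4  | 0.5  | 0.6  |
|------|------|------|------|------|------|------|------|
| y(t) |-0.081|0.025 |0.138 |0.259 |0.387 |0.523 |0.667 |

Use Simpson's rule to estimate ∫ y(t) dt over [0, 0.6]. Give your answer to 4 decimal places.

h = 0.1, n = 6.
(h/3)·[y₀ + 4y₁ + 2y₂ + 4y₃ + 2y₄ + 4y₅ + y₆] = 0.033333·(4.864) = 0.1621.

0.1621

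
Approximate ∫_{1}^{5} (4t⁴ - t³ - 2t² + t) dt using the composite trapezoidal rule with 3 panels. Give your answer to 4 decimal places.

2551.7366

h = (5 − 1)/3 = 1.333333.
Nodes t₀,…,t₃ = 1, 2.333333, 3.666667, 5.
f(t) = 4t⁴ - t³ - 2t² + t: f₀=2, f₁=97.308642, f₂=650.493827, f₃=2330.
(h/2)·[f₀ + 2f₁ + 2f₂ + f₃] = 0.666667·(3827.604938) = 2551.7366.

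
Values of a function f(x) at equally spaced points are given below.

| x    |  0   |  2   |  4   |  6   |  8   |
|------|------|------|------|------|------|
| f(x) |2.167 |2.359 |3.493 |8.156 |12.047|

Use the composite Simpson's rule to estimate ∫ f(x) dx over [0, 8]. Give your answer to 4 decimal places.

h = 2, n = 4.
(h/3)·[y₀ + 4y₁ + 2y₂ + 4y₃ + y₄] = 0.666667·(63.260) = 42.1733.

42.1733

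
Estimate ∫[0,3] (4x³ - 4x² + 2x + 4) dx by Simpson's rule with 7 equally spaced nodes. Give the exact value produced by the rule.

66

h = (3 − 0)/6 = 0.5.
Nodes x₀,…,x₆ = 0, 0.5, 1, 1.5, 2, 2.5, 3.
f(x) = 4x³ - 4x² + 2x + 4: f₀=4, f₁=4.5, f₂=6, f₃=11.5, f₄=24, f₅=46.5, f₆=82.
(h/3)·[f₀ + 4f₁ + 2f₂ + 4f₃ + 2f₄ + 4f₅ + f₆] = 0.166667·(396) = 66.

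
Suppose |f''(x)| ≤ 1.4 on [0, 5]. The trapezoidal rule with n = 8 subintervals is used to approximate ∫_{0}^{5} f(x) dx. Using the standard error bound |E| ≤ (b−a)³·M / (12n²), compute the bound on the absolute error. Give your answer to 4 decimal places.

|E| ≤ (5)³·1.4 / (12·8²) = 175/768 = 0.2279.

0.2279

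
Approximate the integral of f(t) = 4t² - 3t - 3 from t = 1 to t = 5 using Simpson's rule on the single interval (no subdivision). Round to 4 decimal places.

S = (b−a)/6 · [f(1) + 4f(3) + f(5)] = 0.666667·[(-2) + 4·24 + 82] = 117.3333.

117.3333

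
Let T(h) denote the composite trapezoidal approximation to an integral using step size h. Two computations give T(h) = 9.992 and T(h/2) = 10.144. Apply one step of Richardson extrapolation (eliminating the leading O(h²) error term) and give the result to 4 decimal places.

10.1947

R = (4·T(h/2) − T(h)) / 3 = (4·10.144 − 9.992)/3 = (30.584)/3 = 10.1947.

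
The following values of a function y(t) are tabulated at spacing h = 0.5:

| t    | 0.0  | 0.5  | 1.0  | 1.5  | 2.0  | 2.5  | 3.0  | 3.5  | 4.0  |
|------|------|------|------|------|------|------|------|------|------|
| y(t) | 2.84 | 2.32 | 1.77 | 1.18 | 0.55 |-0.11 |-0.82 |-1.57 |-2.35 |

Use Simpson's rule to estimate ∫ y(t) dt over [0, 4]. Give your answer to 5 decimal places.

1.79500

h = 0.5, n = 8.
(h/3)·[y₀ + 4y₁ + 2y₂ + 4y₃ + 2y₄ + 4y₅ + 2y₆ + 4y₇ + y₈] = 0.166667·(10.77) = 1.79500.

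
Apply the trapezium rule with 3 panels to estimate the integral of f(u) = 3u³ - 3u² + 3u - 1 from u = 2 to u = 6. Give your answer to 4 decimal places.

h = (6 − 2)/3 = 1.333333.
Nodes u₀,…,u₃ = 2, 3.333333, 4.666667, 6.
f(u) = 3u³ - 3u² + 3u - 1: f₀=17, f₁=86.777778, f₂=252.555556, f₃=557.
(h/2)·[f₀ + 2f₁ + 2f₂ + f₃] = 0.666667·(1252.666667) = 835.1111.

835.1111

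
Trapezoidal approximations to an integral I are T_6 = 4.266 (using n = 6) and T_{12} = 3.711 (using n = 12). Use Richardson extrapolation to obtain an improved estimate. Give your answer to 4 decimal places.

R = (4·T_{12} − T_6) / 3 = (4·3.711 − 4.266)/3 = (10.578)/3 = 3.5260.

3.5260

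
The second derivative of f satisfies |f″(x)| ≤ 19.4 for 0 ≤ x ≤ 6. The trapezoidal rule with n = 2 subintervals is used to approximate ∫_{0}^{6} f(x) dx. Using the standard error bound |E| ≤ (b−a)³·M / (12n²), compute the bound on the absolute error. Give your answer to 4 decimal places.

|E| ≤ (6)³·19.4 / (12·2²) = 4190.4/48 = 87.3000.

87.3000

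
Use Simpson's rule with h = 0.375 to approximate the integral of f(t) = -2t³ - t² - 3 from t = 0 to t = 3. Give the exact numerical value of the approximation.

-58.5

h = (3 − 0)/8 = 0.375.
Nodes t₀,…,t₈ = 0, 0.375, 0.75, 1.125, 1.5, 1.875, 2.25, 2.625, 3.
f(t) = -2t³ - t² - 3: f₀=-3, f₁=-3.24609375, f₂=-4.40625, f₃=-7.11328125, f₄=-12, f₅=-19.69921875, f₆=-30.84375, f₇=-46.06640625, f₈=-66.
(h/3)·[f₀ + 4f₁ + 2f₂ + 4f₃ + 2f₄ + 4f₅ + 2f₆ + 4f₇ + f₈] = 0.125·(-468) = -58.5.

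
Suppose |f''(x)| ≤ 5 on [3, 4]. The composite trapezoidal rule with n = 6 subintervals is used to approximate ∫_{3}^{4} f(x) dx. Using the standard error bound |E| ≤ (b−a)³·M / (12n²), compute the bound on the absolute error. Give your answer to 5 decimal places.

0.01157

|E| ≤ (1)³·5 / (12·6²) = 5/432 = 0.01157.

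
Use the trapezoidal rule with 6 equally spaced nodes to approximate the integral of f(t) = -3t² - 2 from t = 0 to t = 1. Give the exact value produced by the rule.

h = (1 − 0)/5 = 0.2.
Nodes t₀,…,t₅ = 0, 0.2, 0.4, 0.6, 0.8, 1.
f(t) = -3t² - 2: f₀=-2, f₁=-2.12, f₂=-2.48, f₃=-3.08, f₄=-3.92, f₅=-5.
(h/2)·[f₀ + 2f₁ + 2f₂ + 2f₃ + 2f₄ + f₅] = 0.1·(-30.2) = -3.02.

-3.02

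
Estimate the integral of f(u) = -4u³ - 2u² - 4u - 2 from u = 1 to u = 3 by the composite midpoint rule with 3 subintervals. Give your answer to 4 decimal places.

h = (3 − 1)/3 = 0.666667.
Midpoints m₁,…,m₃ = 1.333333, 2, 2.666667.
f(m₁)=-20.370370, f(m₂)=-50, f(m₃)=-102.740741.
h·[f(m₁) + f(m₂) + f(m₃)] = 0.666667·(-173.111111) = -115.4074.

-115.4074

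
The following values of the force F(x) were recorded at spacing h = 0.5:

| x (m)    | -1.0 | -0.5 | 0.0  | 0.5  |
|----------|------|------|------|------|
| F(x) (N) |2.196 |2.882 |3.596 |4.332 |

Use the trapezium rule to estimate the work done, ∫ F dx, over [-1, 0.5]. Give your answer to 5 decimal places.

4.87100

h = 0.5, n = 3.
(h/2)·[y₀ + 2y₁ + 2y₂ + y₃] = 0.25·(19.484) = 4.87100.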